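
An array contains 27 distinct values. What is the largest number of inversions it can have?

The maximum occurs when the array is in strictly decreasing order: every one of the C(27, 2) pairs is inverted.
C(27, 2) = 27·26/2 = 351

351 inversions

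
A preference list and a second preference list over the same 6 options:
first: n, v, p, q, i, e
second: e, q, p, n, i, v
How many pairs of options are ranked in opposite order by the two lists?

11 pairs

Assign each item its position (1..6) in the first ordering, then rewrite the second ordering as that position sequence:
positions: n→1, v→2, p→3, q→4, i→5, e→6
second ordering as positions: [6, 4, 3, 1, 5, 2]
Discordant pairs = inversions in this position sequence.
6: 4, 3, 1, 5, 2 → 5
4: 3, 1, 2 → 3
3: 1, 2 → 2
1: 0
5: 2 → 1
2: 0
Total: 5 + 3 + 2 + 0 + 1 + 0 = 11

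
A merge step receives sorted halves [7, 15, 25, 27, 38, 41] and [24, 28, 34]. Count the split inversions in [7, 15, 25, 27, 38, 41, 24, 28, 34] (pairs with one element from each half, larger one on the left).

Take each right-half value and tally the left-half values above it:
r = 24: 25, 27, 38, 41 → 4
r = 28: 38, 41 → 2
r = 34: 38, 41 → 2
Cross-inversions: 4 + 2 + 2 = 8

8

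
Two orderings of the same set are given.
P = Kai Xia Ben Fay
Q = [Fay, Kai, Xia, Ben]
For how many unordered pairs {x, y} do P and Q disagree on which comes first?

Assign each item its position (1..4) in the first ordering, then rewrite the second ordering as that position sequence:
positions: Kai→1, Xia→2, Ben→3, Fay→4
second ordering as positions: [4, 1, 2, 3]
Discordant pairs = inversions in this position sequence.
4: 1, 2, 3 → 3
1: 0
2: 0
3: 0
Total: 3 + 0 + 0 + 0 = 3

3 disagreeing pairs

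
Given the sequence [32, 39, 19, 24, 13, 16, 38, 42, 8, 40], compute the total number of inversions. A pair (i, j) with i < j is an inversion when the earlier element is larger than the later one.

Count, for each position, how many later elements it exceeds:
32 → 19, 24, 13, 16, 8 → 5
39 → 19, 24, 13, 16, 38, 8 → 6
19 → 13, 16, 8 → 3
24 → 13, 16, 8 → 3
13 → 8 → 1
16 → 8 → 1
38 → 8 → 1
42 → 8, 40 → 2
8 → none → 0
40 → none → 0
Sum: 5 + 6 + 3 + 3 + 1 + 1 + 1 + 2 + 0 + 0 = 22

22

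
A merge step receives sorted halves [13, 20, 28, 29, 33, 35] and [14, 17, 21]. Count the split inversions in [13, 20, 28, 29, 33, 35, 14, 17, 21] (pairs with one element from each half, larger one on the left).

14 cross-inversions

For each element r of the right run, count left-run elements greater than r:
r = 14: 20, 28, 29, 33, 35 → 5
r = 17: 20, 28, 29, 33, 35 → 5
r = 21: 28, 29, 33, 35 → 4
Cross-inversions: 5 + 5 + 4 = 14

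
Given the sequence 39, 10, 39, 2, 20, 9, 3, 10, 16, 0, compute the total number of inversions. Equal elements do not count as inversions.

Count, for each position, how many later elements it exceeds:
39 → 10, 2, 20, 9, 3, 10, 16, 0 → 8
10 → 2, 9, 3, 0 → 4
39 → 2, 20, 9, 3, 10, 16, 0 → 7
2 → 0 → 1
20 → 9, 3, 10, 16, 0 → 5
9 → 3, 0 → 2
3 → 0 → 1
10 → 0 → 1
16 → 0 → 1
0 → none → 0
Sum: 8 + 4 + 7 + 1 + 5 + 2 + 1 + 1 + 1 + 0 = 30

30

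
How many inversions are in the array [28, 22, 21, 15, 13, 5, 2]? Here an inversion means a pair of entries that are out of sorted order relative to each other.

Count, for each position, how many later elements it exceeds:
28: 6
22: 5
21: 4
15: 3
13: 2
5: 1
2: 0
Sum: 6 + 5 + 4 + 3 + 2 + 1 + 0 = 21

21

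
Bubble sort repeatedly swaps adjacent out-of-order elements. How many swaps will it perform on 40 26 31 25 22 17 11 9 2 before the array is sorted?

Swaps: 35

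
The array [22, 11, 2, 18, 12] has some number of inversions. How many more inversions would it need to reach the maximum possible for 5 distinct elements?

4

Maximum inversions for 5 distinct elements is C(5, 2) = 5·4/2 = 10.
Current inversions — for each element, count later smaller elements:
22: 4
11: 1
2: 0
18: 1
12: 0
Current total: 4 + 1 + 0 + 1 + 0 = 6
Shortfall: 10 − 6 = 4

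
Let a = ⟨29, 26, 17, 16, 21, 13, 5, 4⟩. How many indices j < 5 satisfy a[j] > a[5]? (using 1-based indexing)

The element at index 5 is 21.
Elements before it: 29, 26, 17, 16
Those larger than 21: 29, 26

2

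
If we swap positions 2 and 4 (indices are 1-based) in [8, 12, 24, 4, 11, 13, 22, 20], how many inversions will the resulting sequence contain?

8

Positions 2 and 4 hold 12 and 4; after swapping, the array is [8, 4, 24, 12, 11, 13, 22, 20].
Count, for each position, how many later elements it exceeds:
8: 1
4: 0
24: 5
12: 1
11: 0
13: 0
22: 1
20: 0
Sum: 1 + 0 + 5 + 1 + 0 + 0 + 1 + 0 = 8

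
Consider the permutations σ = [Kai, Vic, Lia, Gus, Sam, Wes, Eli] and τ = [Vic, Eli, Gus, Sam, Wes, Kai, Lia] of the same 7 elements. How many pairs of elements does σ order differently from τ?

Assign each item its position (1..7) in the first ordering, then rewrite the second ordering as that position sequence:
positions: Kai→1, Vic→2, Lia→3, Gus→4, Sam→5, Wes→6, Eli→7
second ordering as positions: [2, 7, 4, 5, 6, 1, 3]
Discordant pairs = inversions in this position sequence.
2: 1 → 1
7: 4, 5, 6, 1, 3 → 5
4: 1, 3 → 2
5: 1, 3 → 2
6: 1, 3 → 2
1: 0
3: 0
Total: 1 + 5 + 2 + 2 + 2 + 0 + 0 = 12

12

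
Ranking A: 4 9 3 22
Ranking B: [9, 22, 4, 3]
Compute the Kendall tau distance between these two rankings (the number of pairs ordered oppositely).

Assign each item its position (1..4) in the first ordering, then rewrite the second ordering as that position sequence:
positions: 4→1, 9→2, 3→3, 22→4
second ordering as positions: [2, 4, 1, 3]
Discordant pairs = inversions in this position sequence.
2: 1 → 1
4: 1, 3 → 2
1: 0
3: 0
Total: 1 + 2 + 0 + 0 = 3

3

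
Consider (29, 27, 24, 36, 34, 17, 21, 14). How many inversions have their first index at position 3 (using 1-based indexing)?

3 such elements

The element at index 3 is 24.
Elements after it: 36, 34, 17, 21, 14
Those smaller than 24: 17, 21, 14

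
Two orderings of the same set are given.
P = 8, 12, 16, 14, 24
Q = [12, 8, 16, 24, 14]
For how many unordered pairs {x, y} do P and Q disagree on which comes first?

Assign each item its position (1..5) in the first ordering, then rewrite the second ordering as that position sequence:
positions: 8→1, 12→2, 16→3, 14→4, 24→5
second ordering as positions: [2, 1, 3, 5, 4]
Discordant pairs = inversions in this position sequence.
2: 1 → 1
1: 0
3: 0
5: 4 → 1
4: 0
Total: 1 + 0 + 0 + 1 + 0 = 2

There are 2 disagreeing pairs.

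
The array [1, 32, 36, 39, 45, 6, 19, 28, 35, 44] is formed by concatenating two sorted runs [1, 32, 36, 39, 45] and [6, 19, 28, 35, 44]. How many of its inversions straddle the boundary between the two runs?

Count, for every r in R, how many entries of L exceed r:
r = 6: 32, 36, 39, 45 → 4
r = 19: 32, 36, 39, 45 → 4
r = 28: 32, 36, 39, 45 → 4
r = 35: 36, 39, 45 → 3
r = 44: 45 → 1
Cross-inversions: 4 + 4 + 4 + 3 + 1 = 16

16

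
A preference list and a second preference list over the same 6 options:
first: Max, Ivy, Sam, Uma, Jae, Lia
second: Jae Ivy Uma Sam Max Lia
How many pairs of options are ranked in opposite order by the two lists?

Pairs: 8

Assign each item its position (1..6) in the first ordering, then rewrite the second ordering as that position sequence:
positions: Max→1, Ivy→2, Sam→3, Uma→4, Jae→5, Lia→6
second ordering as positions: [5, 2, 4, 3, 1, 6]
Discordant pairs = inversions in this position sequence.
5: 2, 4, 3, 1 → 4
2: 1 → 1
4: 3, 1 → 2
3: 1 → 1
1: 0
6: 0
Total: 4 + 1 + 2 + 1 + 0 + 0 = 8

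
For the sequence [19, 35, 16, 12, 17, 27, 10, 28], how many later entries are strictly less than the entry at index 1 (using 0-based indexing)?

The element at index 1 is 35.
Elements after it: 16, 12, 17, 27, 10, 28
Those smaller than 35: 16, 12, 17, 27, 10, 28

6 such elements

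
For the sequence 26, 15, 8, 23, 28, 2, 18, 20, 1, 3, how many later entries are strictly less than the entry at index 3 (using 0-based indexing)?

The element at index 3 is 23.
Elements after it: 28, 2, 18, 20, 1, 3
Those smaller than 23: 2, 18, 20, 1, 3

5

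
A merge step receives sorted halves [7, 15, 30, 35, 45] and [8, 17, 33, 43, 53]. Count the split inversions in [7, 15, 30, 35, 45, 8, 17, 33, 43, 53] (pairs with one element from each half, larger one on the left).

Take each right-half value and tally the left-half values above it:
r = 8: 15, 30, 35, 45 → 4
r = 17: 30, 35, 45 → 3
r = 33: 35, 45 → 2
r = 43: 45 → 1
r = 53: none → 0
Cross-inversions: 4 + 3 + 2 + 1 + 0 = 10

10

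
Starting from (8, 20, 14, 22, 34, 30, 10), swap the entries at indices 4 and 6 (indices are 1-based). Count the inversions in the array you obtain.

Positions 4 and 6 hold 22 and 30; after swapping, the array is [8, 20, 14, 30, 34, 22, 10].
Count, for each position, how many later elements it exceeds:
8 → none → 0
20 → 14, 10 → 2
14 → 10 → 1
30 → 22, 10 → 2
34 → 22, 10 → 2
22 → 10 → 1
10 → none → 0
Sum: 0 + 2 + 1 + 2 + 2 + 1 + 0 = 8

8 inversions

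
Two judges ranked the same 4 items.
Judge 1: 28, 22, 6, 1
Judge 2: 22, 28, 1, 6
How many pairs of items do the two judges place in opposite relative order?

2 discordant pairs

Assign each item its position (1..4) in the first ordering, then rewrite the second ordering as that position sequence:
positions: 28→1, 22→2, 6→3, 1→4
second ordering as positions: [2, 1, 4, 3]
Discordant pairs = inversions in this position sequence.
2: 1 → 1
1: 0
4: 3 → 1
3: 0
Total: 1 + 0 + 1 + 0 = 2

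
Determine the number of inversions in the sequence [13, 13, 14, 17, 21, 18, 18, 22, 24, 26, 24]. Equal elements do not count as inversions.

Element-by-element contributions:
13: 0
13: 0
14: 0
17: 0
21: 2
18: 0
18: 0
22: 0
24: 0
26: 1
24: 0
Sum: 0 + 0 + 0 + 0 + 2 + 0 + 0 + 0 + 0 + 1 + 0 = 3

3 inversions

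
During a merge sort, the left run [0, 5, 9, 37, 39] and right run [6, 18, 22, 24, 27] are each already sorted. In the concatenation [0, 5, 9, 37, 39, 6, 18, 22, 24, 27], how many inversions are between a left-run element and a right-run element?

11 cross-inversions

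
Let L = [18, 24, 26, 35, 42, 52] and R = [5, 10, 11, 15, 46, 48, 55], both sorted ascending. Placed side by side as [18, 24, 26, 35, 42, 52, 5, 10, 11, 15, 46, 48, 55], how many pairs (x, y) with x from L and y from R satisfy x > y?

26

Count, for every r in R, how many entries of L exceed r:
r = 5: 18, 24, 26, 35, 42, 52 → 6
r = 10: 18, 24, 26, 35, 42, 52 → 6
r = 11: 18, 24, 26, 35, 42, 52 → 6
r = 15: 18, 24, 26, 35, 42, 52 → 6
r = 46: 52 → 1
r = 48: 52 → 1
r = 55: none → 0
Cross-inversions: 6 + 6 + 6 + 6 + 1 + 1 + 0 = 26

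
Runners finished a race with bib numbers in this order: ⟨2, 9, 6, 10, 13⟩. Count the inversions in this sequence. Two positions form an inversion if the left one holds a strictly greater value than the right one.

Count, for each position, how many later elements it exceeds:
2 → none → 0
9 → 6 → 1
6 → none → 0
10 → none → 0
13 → none → 0
Sum: 0 + 1 + 0 + 0 + 0 = 1

1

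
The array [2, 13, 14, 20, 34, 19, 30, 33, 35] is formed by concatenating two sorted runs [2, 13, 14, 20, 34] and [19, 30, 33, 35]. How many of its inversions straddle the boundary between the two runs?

4 split inversions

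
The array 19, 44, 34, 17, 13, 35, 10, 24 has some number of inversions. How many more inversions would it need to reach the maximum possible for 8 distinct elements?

Maximum inversions for 8 distinct elements is C(8, 2) = 8·7/2 = 28.
Current inversions — for each element, count later smaller elements:
19: 3
44: 6
34: 4
17: 2
13: 1
35: 2
10: 0
24: 0
Current total: 3 + 6 + 4 + 2 + 1 + 2 + 0 + 0 = 18
Shortfall: 28 − 18 = 10

10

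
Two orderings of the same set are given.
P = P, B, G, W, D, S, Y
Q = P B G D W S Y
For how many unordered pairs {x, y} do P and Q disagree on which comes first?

Disagreeing pairs: 1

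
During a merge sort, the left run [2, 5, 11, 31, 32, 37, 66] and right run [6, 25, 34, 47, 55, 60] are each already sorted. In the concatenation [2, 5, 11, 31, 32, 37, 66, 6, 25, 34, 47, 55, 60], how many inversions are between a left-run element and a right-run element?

There are 14 cross-inversions.

Take each right-half value and tally the left-half values above it:
r = 6: 11, 31, 32, 37, 66 → 5
r = 25: 31, 32, 37, 66 → 4
r = 34: 37, 66 → 2
r = 47: 66 → 1
r = 55: 66 → 1
r = 60: 66 → 1
Cross-inversions: 5 + 4 + 2 + 1 + 1 + 1 = 14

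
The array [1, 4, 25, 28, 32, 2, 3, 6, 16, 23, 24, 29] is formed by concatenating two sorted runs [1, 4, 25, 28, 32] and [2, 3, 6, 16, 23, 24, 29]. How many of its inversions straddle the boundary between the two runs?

21 cross-inversions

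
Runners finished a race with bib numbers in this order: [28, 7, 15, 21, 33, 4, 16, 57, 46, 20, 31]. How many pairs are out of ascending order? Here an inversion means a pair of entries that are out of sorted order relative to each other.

Element-by-element contributions:
28: 6
7: 1
15: 1
21: 3
33: 4
4: 0
16: 0
57: 3
46: 2
20: 0
31: 0
Sum: 6 + 1 + 1 + 3 + 4 + 0 + 0 + 3 + 2 + 0 + 0 = 20

20 out-of-order pairs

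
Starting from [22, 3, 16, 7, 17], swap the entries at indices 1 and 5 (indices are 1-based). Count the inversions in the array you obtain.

4 inversions

Positions 1 and 5 hold 22 and 17; after swapping, the array is [17, 3, 16, 7, 22].
Count, for each position, how many later elements it exceeds:
17: 3
3: 0
16: 1
7: 0
22: 0
Sum: 3 + 0 + 1 + 0 + 0 = 4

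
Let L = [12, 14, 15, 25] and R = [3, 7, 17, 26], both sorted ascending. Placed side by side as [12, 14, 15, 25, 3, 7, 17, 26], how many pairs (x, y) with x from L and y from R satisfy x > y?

9 split inversions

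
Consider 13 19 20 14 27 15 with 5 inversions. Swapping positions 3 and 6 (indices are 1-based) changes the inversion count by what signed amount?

Positions 3 and 6 hold 20 and 15; after swapping, the array is [13, 19, 15, 14, 27, 20].
Count, for each position, how many later elements it exceeds:
13: 0
19: 2
15: 1
14: 0
27: 1
20: 0
Sum: 0 + 2 + 1 + 0 + 1 + 0 = 4
Change: 4 − 5 = -1

-1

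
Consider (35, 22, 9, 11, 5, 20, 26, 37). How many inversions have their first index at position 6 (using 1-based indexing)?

0 such elements

The element at index 6 is 20.
Elements after it: 26, 37
None of them are smaller than 20.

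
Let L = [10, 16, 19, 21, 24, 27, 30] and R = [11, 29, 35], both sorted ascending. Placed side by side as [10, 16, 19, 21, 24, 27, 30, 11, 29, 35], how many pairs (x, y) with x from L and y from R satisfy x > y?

7 split inversions

Count, for every r in R, how many entries of L exceed r:
r = 11: 16, 19, 21, 24, 27, 30 → 6
r = 29: 30 → 1
r = 35: none → 0
Cross-inversions: 6 + 1 + 0 = 7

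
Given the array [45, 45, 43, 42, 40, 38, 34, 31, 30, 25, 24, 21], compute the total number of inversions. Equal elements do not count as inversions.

Count, for each position, how many later elements it exceeds:
45: 10
45: 10
43: 9
42: 8
40: 7
38: 6
34: 5
31: 4
30: 3
25: 2
24: 1
21: 0
Sum: 10 + 10 + 9 + 8 + 7 + 6 + 5 + 4 + 3 + 2 + 1 + 0 = 65

65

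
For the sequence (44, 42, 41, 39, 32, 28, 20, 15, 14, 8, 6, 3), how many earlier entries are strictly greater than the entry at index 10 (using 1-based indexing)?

9

The element at index 10 is 8.
Elements before it: 44, 42, 41, 39, 32, 28, 20, 15, 14
Those larger than 8: 44, 42, 41, 39, 32, 28, 20, 15, 14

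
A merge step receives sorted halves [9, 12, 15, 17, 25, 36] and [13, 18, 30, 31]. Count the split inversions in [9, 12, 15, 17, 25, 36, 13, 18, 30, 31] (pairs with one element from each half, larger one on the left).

8 cross-inversions

Count, for every r in R, how many entries of L exceed r:
r = 13: 15, 17, 25, 36 → 4
r = 18: 25, 36 → 2
r = 30: 36 → 1
r = 31: 36 → 1
Cross-inversions: 4 + 2 + 1 + 1 = 8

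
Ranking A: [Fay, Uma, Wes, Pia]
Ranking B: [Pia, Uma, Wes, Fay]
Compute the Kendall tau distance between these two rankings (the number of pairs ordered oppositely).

Assign each item its position (1..4) in the first ordering, then rewrite the second ordering as that position sequence:
positions: Fay→1, Uma→2, Wes→3, Pia→4
second ordering as positions: [4, 2, 3, 1]
Discordant pairs = inversions in this position sequence.
4: 2, 3, 1 → 3
2: 1 → 1
3: 1 → 1
1: 0
Total: 3 + 1 + 1 + 0 = 5

Discordant pairs: 5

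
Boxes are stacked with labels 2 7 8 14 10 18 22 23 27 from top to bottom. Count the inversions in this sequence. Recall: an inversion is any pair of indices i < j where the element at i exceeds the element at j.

1 out-of-order pair

Count, for each position, how many later elements it exceeds:
2 → none → 0
7 → none → 0
8 → none → 0
14 → 10 → 1
10 → none → 0
18 → none → 0
22 → none → 0
23 → none → 0
27 → none → 0
Sum: 0 + 0 + 0 + 1 + 0 + 0 + 0 + 0 + 0 = 1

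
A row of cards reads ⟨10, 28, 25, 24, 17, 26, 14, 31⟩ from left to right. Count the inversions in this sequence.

Count, for each position, how many later elements it exceeds:
10 → none → 0
28 → 25, 24, 17, 26, 14 → 5
25 → 24, 17, 14 → 3
24 → 17, 14 → 2
17 → 14 → 1
26 → 14 → 1
14 → none → 0
31 → none → 0
Sum: 0 + 5 + 3 + 2 + 1 + 1 + 0 + 0 = 12

There are 12 out-of-order pairs.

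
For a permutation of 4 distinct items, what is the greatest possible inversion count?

6

A reversed (strictly descending) arrangement makes every pair an inversion, giving C(4, 2) inversions.
C(4, 2) = 4·3/2 = 6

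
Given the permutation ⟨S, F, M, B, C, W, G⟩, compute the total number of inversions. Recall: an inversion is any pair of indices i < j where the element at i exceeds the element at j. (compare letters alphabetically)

11

Listing every pair i<j with a[i]>a[j] (using 1-based positions):
(1,2): S > F
(1,3): S > M
(1,4): S > B
(1,5): S > C
(1,7): S > G
(2,4): F > B
(2,5): F > C
(3,4): M > B
(3,5): M > C
(3,7): M > G
(6,7): W > G
That's 11 pairs.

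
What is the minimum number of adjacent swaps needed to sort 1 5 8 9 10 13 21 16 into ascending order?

Each adjacent swap fixes exactly one inversion, so the minimum swap count equals the number of inversions.
Count inversions — for each element, later elements that are smaller:
1: none → 0
5: none → 0
8: none → 0
9: none → 0
10: none → 0
13: none → 0
21: 16 → 1
16: none → 0
Total inversions: 0 + 0 + 0 + 0 + 0 + 0 + 1 + 0 = 1

Swaps: 1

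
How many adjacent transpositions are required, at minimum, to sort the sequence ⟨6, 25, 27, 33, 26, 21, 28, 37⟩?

7 swaps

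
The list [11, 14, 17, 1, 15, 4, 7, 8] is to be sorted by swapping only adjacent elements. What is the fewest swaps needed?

16

The minimum number of adjacent swaps to sort an array equals its inversion count, since every such swap removes exactly one inversion.
Count inversions — for each element, later elements that are smaller:
11: 1, 4, 7, 8 → 4
14: 1, 4, 7, 8 → 4
17: 1, 15, 4, 7, 8 → 5
1: none → 0
15: 4, 7, 8 → 3
4: none → 0
7: none → 0
8: none → 0
Total inversions: 4 + 4 + 5 + 0 + 3 + 0 + 0 + 0 = 16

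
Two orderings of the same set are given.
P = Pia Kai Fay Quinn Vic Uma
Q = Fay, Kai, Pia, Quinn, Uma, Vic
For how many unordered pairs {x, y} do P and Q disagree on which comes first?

Disagreeing pairs: 4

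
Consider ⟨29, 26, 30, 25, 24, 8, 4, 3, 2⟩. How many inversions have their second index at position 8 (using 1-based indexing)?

The element at index 8 is 3.
Elements before it: 29, 26, 30, 25, 24, 8, 4
Those larger than 3: 29, 26, 30, 25, 24, 8, 4

7 such elements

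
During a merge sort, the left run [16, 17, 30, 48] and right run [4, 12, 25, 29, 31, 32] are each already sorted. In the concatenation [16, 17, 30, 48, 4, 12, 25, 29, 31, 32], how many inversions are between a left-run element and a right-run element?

Count, for every r in R, how many entries of L exceed r:
r = 4: 16, 17, 30, 48 → 4
r = 12: 16, 17, 30, 48 → 4
r = 25: 30, 48 → 2
r = 29: 30, 48 → 2
r = 31: 48 → 1
r = 32: 48 → 1
Cross-inversions: 4 + 4 + 2 + 2 + 1 + 1 = 14

There are 14 split inversions.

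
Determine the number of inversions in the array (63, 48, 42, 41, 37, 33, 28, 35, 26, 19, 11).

Count, for each position, how many later elements it exceeds:
63 → 48, 42, 41, 37, 33, 28, 35, 26, 19, 11 → 10
48 → 42, 41, 37, 33, 28, 35, 26, 19, 11 → 9
42 → 41, 37, 33, 28, 35, 26, 19, 11 → 8
41 → 37, 33, 28, 35, 26, 19, 11 → 7
37 → 33, 28, 35, 26, 19, 11 → 6
33 → 28, 26, 19, 11 → 4
28 → 26, 19, 11 → 3
35 → 26, 19, 11 → 3
26 → 19, 11 → 2
19 → 11 → 1
11 → none → 0
Sum: 10 + 9 + 8 + 7 + 6 + 4 + 3 + 3 + 2 + 1 + 0 = 53

53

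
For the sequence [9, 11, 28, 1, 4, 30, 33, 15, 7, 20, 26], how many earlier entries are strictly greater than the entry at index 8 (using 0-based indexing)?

6 such elements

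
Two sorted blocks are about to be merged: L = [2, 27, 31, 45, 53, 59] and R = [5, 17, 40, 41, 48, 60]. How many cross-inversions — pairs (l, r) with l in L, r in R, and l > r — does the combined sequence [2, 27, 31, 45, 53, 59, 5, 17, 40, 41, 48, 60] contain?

18

For each element r of the right run, count left-run elements greater than r:
r = 5: 27, 31, 45, 53, 59 → 5
r = 17: 27, 31, 45, 53, 59 → 5
r = 40: 45, 53, 59 → 3
r = 41: 45, 53, 59 → 3
r = 48: 53, 59 → 2
r = 60: none → 0
Cross-inversions: 5 + 5 + 3 + 3 + 2 + 0 = 18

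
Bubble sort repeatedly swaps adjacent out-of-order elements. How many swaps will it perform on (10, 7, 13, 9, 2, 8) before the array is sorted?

The minimum number of adjacent swaps to sort an array equals its inversion count, since every such swap removes exactly one inversion.
Count inversions — for each element, later elements that are smaller:
10: 7, 9, 2, 8 → 4
7: 2 → 1
13: 9, 2, 8 → 3
9: 2, 8 → 2
2: none → 0
8: none → 0
Total inversions: 4 + 1 + 3 + 2 + 0 + 0 = 10

10 adjacent swaps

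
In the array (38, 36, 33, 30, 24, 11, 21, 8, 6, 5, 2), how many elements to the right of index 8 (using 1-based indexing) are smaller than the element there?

3 such elements

The element at index 8 is 8.
Elements after it: 6, 5, 2
Those smaller than 8: 6, 5, 2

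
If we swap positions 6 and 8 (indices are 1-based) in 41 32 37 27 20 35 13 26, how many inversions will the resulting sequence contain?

There are 21 inversions.

Positions 6 and 8 hold 35 and 26; after swapping, the array is [41, 32, 37, 27, 20, 26, 13, 35].
Sweep left to right; for each value list the smaller values that follow it:
41 → 32, 37, 27, 20, 26, 13, 35 → 7
32 → 27, 20, 26, 13 → 4
37 → 27, 20, 26, 13, 35 → 5
27 → 20, 26, 13 → 3
20 → 13 → 1
26 → 13 → 1
13 → none → 0
35 → none → 0
Sum: 7 + 4 + 5 + 3 + 1 + 1 + 0 + 0 = 21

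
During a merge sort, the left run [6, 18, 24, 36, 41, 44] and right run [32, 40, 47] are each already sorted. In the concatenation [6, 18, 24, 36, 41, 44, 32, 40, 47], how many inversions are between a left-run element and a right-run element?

5

For each element r of the right run, count left-run elements greater than r:
r = 32: 36, 41, 44 → 3
r = 40: 41, 44 → 2
r = 47: none → 0
Cross-inversions: 3 + 2 + 0 = 5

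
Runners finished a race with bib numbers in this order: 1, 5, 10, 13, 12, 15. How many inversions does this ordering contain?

Inversions: 1

Inversion pairs (indices are 0-based):
(3,4): 13 > 12
That's 1 pair.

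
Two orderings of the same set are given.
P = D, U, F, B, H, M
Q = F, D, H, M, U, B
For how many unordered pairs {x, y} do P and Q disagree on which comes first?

6

Assign each item its position (1..6) in the first ordering, then rewrite the second ordering as that position sequence:
positions: D→1, U→2, F→3, B→4, H→5, M→6
second ordering as positions: [3, 1, 5, 6, 2, 4]
Discordant pairs = inversions in this position sequence.
3: 1, 2 → 2
1: 0
5: 2, 4 → 2
6: 2, 4 → 2
2: 0
4: 0
Total: 2 + 0 + 2 + 2 + 0 + 0 = 6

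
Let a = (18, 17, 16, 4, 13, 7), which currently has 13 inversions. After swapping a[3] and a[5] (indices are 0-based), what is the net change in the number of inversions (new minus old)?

Positions 3 and 5 hold 4 and 7; after swapping, the array is [18, 17, 16, 7, 13, 4].
Count, for each position, how many later elements it exceeds:
18: 5
17: 4
16: 3
7: 1
13: 1
4: 0
Sum: 5 + 4 + 3 + 1 + 1 + 0 = 14
Change: 14 − 13 = +1

+1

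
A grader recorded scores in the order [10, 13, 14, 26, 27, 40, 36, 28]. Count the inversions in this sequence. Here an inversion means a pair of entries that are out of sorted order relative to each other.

3 inversions

For each element, count later entries that are smaller:
10: 0
13: 0
14: 0
26: 0
27: 0
40: 2
36: 1
28: 0
Sum: 0 + 0 + 0 + 0 + 0 + 2 + 1 + 0 = 3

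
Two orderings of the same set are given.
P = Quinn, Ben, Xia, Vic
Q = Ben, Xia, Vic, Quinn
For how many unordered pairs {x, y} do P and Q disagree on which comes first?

3

Assign each item its position (1..4) in the first ordering, then rewrite the second ordering as that position sequence:
positions: Quinn→1, Ben→2, Xia→3, Vic→4
second ordering as positions: [2, 3, 4, 1]
Discordant pairs = inversions in this position sequence.
2: 1 → 1
3: 1 → 1
4: 1 → 1
1: 0
Total: 1 + 1 + 1 + 0 = 3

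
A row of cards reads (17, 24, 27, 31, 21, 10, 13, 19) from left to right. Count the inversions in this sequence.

17 out-of-order pairs

Count, for each position, how many later elements it exceeds:
17 → 10, 13 → 2
24 → 21, 10, 13, 19 → 4
27 → 21, 10, 13, 19 → 4
31 → 21, 10, 13, 19 → 4
21 → 10, 13, 19 → 3
10 → none → 0
13 → none → 0
19 → none → 0
Sum: 2 + 4 + 4 + 4 + 3 + 0 + 0 + 0 = 17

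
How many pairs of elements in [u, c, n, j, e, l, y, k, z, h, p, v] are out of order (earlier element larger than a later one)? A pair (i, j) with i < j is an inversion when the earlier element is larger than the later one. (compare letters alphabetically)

For each element, count later entries that are smaller:
u → c, n, j, e, l, k, h, p → 8
c → none → 0
n → j, e, l, k, h → 5
j → e, h → 2
e → none → 0
l → k, h → 2
y → k, h, p, v → 4
k → h → 1
z → h, p, v → 3
h → none → 0
p → none → 0
v → none → 0
Sum: 8 + 0 + 5 + 2 + 0 + 2 + 4 + 1 + 3 + 0 + 0 + 0 = 25

There are 25 inversions.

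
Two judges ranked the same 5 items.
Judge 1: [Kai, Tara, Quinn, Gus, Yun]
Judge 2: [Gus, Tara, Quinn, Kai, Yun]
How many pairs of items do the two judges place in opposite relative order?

Assign each item its position (1..5) in the first ordering, then rewrite the second ordering as that position sequence:
positions: Kai→1, Tara→2, Quinn→3, Gus→4, Yun→5
second ordering as positions: [4, 2, 3, 1, 5]
Discordant pairs = inversions in this position sequence.
4: 2, 3, 1 → 3
2: 1 → 1
3: 1 → 1
1: 0
5: 0
Total: 3 + 1 + 1 + 0 + 0 = 5

Discordant pairs: 5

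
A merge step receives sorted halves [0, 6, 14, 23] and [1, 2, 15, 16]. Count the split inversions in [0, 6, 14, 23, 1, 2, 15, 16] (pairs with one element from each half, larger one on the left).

8 cross-inversions

Count, for every r in R, how many entries of L exceed r:
r = 1: 6, 14, 23 → 3
r = 2: 6, 14, 23 → 3
r = 15: 23 → 1
r = 16: 23 → 1
Cross-inversions: 3 + 3 + 1 + 1 = 8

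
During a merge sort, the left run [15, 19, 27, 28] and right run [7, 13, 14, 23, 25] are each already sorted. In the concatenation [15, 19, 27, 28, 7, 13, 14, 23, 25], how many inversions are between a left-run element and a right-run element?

16 split inversions

Count, for every r in R, how many entries of L exceed r:
r = 7: 15, 19, 27, 28 → 4
r = 13: 15, 19, 27, 28 → 4
r = 14: 15, 19, 27, 28 → 4
r = 23: 27, 28 → 2
r = 25: 27, 28 → 2
Cross-inversions: 4 + 4 + 4 + 2 + 2 = 16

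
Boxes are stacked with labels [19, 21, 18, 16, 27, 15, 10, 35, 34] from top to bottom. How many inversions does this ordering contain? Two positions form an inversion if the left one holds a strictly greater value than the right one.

17 inversions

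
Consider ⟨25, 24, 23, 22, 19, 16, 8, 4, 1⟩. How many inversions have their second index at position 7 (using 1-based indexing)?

6 such elements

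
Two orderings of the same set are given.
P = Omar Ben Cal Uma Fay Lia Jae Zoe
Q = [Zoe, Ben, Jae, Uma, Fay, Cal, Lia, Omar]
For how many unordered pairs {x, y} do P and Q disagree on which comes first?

19 disagreeing pairs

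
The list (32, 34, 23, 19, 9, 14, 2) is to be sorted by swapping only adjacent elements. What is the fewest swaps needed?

19 adjacent swaps

The minimum number of adjacent swaps to sort an array equals its inversion count, since every such swap removes exactly one inversion.
Count inversions — for each element, later elements that are smaller:
32: 23, 19, 9, 14, 2 → 5
34: 23, 19, 9, 14, 2 → 5
23: 19, 9, 14, 2 → 4
19: 9, 14, 2 → 3
9: 2 → 1
14: 2 → 1
2: none → 0
Total inversions: 5 + 5 + 4 + 3 + 1 + 1 + 0 = 19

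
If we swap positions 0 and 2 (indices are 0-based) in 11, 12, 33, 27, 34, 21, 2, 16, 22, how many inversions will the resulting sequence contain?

20 inversions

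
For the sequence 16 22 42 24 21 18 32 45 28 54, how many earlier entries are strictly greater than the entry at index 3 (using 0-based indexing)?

1

The element at index 3 is 24.
Elements before it: 16, 22, 42
Those larger than 24: 42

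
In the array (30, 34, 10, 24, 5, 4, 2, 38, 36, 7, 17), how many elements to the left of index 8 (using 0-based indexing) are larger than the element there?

1 such element

The element at index 8 is 36.
Elements before it: 30, 34, 10, 24, 5, 4, 2, 38
Those larger than 36: 38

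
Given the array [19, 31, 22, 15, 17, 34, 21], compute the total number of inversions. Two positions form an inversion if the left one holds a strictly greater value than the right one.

10

Inversion pairs (indices are 0-based):
(0,3): 19 > 15
(0,4): 19 > 17
(1,2): 31 > 22
(1,3): 31 > 15
(1,4): 31 > 17
(1,6): 31 > 21
(2,3): 22 > 15
(2,4): 22 > 17
(2,6): 22 > 21
(5,6): 34 > 21
That's 10 pairs.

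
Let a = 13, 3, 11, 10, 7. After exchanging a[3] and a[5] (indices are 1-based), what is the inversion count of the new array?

Inversions: 4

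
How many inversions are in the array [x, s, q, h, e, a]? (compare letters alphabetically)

Inversions: 15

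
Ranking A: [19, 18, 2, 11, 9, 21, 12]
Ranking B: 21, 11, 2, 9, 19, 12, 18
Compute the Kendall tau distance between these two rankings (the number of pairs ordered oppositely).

Assign each item its position (1..7) in the first ordering, then rewrite the second ordering as that position sequence:
positions: 19→1, 18→2, 2→3, 11→4, 9→5, 21→6, 12→7
second ordering as positions: [6, 4, 3, 5, 1, 7, 2]
Discordant pairs = inversions in this position sequence.
6: 4, 3, 5, 1, 2 → 5
4: 3, 1, 2 → 3
3: 1, 2 → 2
5: 1, 2 → 2
1: 0
7: 2 → 1
2: 0
Total: 5 + 3 + 2 + 2 + 0 + 1 + 0 = 13

There are 13 discordant pairs.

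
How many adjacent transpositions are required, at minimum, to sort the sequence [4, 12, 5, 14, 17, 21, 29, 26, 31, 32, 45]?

Each adjacent swap fixes exactly one inversion, so the minimum swap count equals the number of inversions.
Count inversions — for each element, later elements that are smaller:
4: none → 0
12: 5 → 1
5: none → 0
14: none → 0
17: none → 0
21: none → 0
29: 26 → 1
26: none → 0
31: none → 0
32: none → 0
45: none → 0
Total inversions: 0 + 1 + 0 + 0 + 0 + 0 + 1 + 0 + 0 + 0 + 0 = 2

2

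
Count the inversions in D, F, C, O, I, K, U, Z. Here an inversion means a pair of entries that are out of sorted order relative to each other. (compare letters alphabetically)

4 inversions

For each element, count later entries that are smaller:
D → C → 1
F → C → 1
C → none → 0
O → I, K → 2
I → none → 0
K → none → 0
U → none → 0
Z → none → 0
Sum: 1 + 1 + 0 + 2 + 0 + 0 + 0 + 0 = 4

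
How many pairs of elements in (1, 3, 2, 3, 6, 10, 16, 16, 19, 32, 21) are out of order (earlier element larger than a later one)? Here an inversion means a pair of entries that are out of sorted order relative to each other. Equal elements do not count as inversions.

Inversions: 2

Sweep left to right; for each value list the smaller values that follow it:
1: 0
3: 1
2: 0
3: 0
6: 0
10: 0
16: 0
16: 0
19: 0
32: 1
21: 0
Sum: 0 + 1 + 0 + 0 + 0 + 0 + 0 + 0 + 0 + 1 + 0 = 2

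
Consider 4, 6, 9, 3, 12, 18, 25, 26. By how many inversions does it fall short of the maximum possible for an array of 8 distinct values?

25

Maximum inversions for 8 distinct elements is C(8, 2) = 8·7/2 = 28.
Current inversions — for each element, count later smaller elements:
4: 1
6: 1
9: 1
3: 0
12: 0
18: 0
25: 0
26: 0
Current total: 1 + 1 + 1 + 0 + 0 + 0 + 0 + 0 = 3
Shortfall: 28 − 3 = 25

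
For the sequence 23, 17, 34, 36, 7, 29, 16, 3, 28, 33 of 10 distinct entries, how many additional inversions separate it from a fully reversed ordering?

21 inversions short

Maximum inversions for 10 distinct elements is C(10, 2) = 10·9/2 = 45.
Current inversions — for each element, count later smaller elements:
23: 4
17: 3
34: 6
36: 6
7: 1
29: 3
16: 1
3: 0
28: 0
33: 0
Current total: 4 + 3 + 6 + 6 + 1 + 3 + 1 + 0 + 0 + 0 = 24
Shortfall: 45 − 24 = 21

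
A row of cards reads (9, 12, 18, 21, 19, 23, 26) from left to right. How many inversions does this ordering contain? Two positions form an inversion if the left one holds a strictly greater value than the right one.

Sweep left to right; for each value list the smaller values that follow it:
9 → none → 0
12 → none → 0
18 → none → 0
21 → 19 → 1
19 → none → 0
23 → none → 0
26 → none → 0
Sum: 0 + 0 + 0 + 1 + 0 + 0 + 0 = 1

1 inversion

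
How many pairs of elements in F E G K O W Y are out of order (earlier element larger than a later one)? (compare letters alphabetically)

1

Listing every pair i<j with a[i]>a[j] (using 1-based positions):
(1,2): F > E
That's 1 pair.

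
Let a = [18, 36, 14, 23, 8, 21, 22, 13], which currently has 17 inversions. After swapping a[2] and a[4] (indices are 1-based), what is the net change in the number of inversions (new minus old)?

Positions 2 and 4 hold 36 and 23; after swapping, the array is [18, 23, 14, 36, 8, 21, 22, 13].
Element-by-element contributions:
18 → 14, 8, 13 → 3
23 → 14, 8, 21, 22, 13 → 5
14 → 8, 13 → 2
36 → 8, 21, 22, 13 → 4
8 → none → 0
21 → 13 → 1
22 → 13 → 1
13 → none → 0
Sum: 3 + 5 + 2 + 4 + 0 + 1 + 1 + 0 = 16
Change: 16 − 17 = -1

-1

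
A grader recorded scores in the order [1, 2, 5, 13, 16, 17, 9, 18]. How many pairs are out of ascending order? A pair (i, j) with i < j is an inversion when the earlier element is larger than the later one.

There are 3 out-of-order pairs.

Count, for each position, how many later elements it exceeds:
1: 0
2: 0
5: 0
13: 1
16: 1
17: 1
9: 0
18: 0
Sum: 0 + 0 + 0 + 1 + 1 + 1 + 0 + 0 = 3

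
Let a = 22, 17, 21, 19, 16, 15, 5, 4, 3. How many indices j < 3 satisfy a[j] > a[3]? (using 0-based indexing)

The element at index 3 is 19.
Elements before it: 22, 17, 21
Those larger than 19: 22, 21

2 such elements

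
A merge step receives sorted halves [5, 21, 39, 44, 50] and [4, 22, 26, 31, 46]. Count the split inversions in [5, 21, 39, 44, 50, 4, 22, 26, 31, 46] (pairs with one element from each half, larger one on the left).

Count, for every r in R, how many entries of L exceed r:
r = 4: 5, 21, 39, 44, 50 → 5
r = 22: 39, 44, 50 → 3
r = 26: 39, 44, 50 → 3
r = 31: 39, 44, 50 → 3
r = 46: 50 → 1
Cross-inversions: 5 + 3 + 3 + 3 + 1 = 15

15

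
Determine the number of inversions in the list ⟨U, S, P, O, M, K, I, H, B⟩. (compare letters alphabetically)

36

Element-by-element contributions:
U → S, P, O, M, K, I, H, B → 8
S → P, O, M, K, I, H, B → 7
P → O, M, K, I, H, B → 6
O → M, K, I, H, B → 5
M → K, I, H, B → 4
K → I, H, B → 3
I → H, B → 2
H → B → 1
B → none → 0
Sum: 8 + 7 + 6 + 5 + 4 + 3 + 2 + 1 + 0 = 36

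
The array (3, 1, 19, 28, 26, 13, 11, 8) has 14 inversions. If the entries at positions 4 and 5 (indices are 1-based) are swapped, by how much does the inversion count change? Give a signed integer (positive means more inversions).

Positions 4 and 5 hold 28 and 26; after swapping, the array is [3, 1, 19, 26, 28, 13, 11, 8].
Count, for each position, how many later elements it exceeds:
3 → 1 → 1
1 → none → 0
19 → 13, 11, 8 → 3
26 → 13, 11, 8 → 3
28 → 13, 11, 8 → 3
13 → 11, 8 → 2
11 → 8 → 1
8 → none → 0
Sum: 1 + 0 + 3 + 3 + 3 + 2 + 1 + 0 = 13
Change: 13 − 14 = -1

-1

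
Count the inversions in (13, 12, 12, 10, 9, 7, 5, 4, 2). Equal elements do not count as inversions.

35

Element-by-element contributions:
13: 8
12: 6
12: 6
10: 5
9: 4
7: 3
5: 2
4: 1
2: 0
Sum: 8 + 6 + 6 + 5 + 4 + 3 + 2 + 1 + 0 = 35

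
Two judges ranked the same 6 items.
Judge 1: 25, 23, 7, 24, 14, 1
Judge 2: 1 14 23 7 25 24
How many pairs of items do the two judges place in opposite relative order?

Assign each item its position (1..6) in the first ordering, then rewrite the second ordering as that position sequence:
positions: 25→1, 23→2, 7→3, 24→4, 14→5, 1→6
second ordering as positions: [6, 5, 2, 3, 1, 4]
Discordant pairs = inversions in this position sequence.
6: 5, 2, 3, 1, 4 → 5
5: 2, 3, 1, 4 → 4
2: 1 → 1
3: 1 → 1
1: 0
4: 0
Total: 5 + 4 + 1 + 1 + 0 + 0 = 11

11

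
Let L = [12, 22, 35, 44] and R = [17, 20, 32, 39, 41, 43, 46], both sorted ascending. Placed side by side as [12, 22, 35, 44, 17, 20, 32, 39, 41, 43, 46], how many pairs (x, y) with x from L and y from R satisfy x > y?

11 split inversions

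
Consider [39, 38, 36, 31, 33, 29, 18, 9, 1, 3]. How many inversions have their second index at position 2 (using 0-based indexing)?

2

The element at index 2 is 36.
Elements before it: 39, 38
Those larger than 36: 39, 38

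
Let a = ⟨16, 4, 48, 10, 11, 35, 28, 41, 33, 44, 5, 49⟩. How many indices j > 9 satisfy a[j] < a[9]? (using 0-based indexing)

The element at index 9 is 44.
Elements after it: 5, 49
Those smaller than 44: 5

1 such element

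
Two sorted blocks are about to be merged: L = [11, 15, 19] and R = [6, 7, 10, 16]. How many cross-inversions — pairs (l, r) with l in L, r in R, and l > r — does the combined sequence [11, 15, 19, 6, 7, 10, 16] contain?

10

For each element r of the right run, count left-run elements greater than r:
r = 6: 11, 15, 19 → 3
r = 7: 11, 15, 19 → 3
r = 10: 11, 15, 19 → 3
r = 16: 19 → 1
Cross-inversions: 3 + 3 + 3 + 1 = 10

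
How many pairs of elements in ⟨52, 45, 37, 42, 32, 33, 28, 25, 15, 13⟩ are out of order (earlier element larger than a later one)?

Sweep left to right; for each value list the smaller values that follow it:
52: 9
45: 8
37: 6
42: 6
32: 4
33: 4
28: 3
25: 2
15: 1
13: 0
Sum: 9 + 8 + 6 + 6 + 4 + 4 + 3 + 2 + 1 + 0 = 43

43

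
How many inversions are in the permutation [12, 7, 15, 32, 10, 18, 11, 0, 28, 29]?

18 inversions

Sweep left to right; for each value list the smaller values that follow it:
12: 4
7: 1
15: 3
32: 6
10: 1
18: 2
11: 1
0: 0
28: 0
29: 0
Sum: 4 + 1 + 3 + 6 + 1 + 2 + 1 + 0 + 0 + 0 = 18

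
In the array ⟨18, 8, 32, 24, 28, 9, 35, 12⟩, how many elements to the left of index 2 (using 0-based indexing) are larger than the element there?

0

The element at index 2 is 32.
Elements before it: 18, 8
None of them are larger than 32.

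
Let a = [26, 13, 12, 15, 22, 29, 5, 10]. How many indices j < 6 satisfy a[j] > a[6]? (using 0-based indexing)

The element at index 6 is 5.
Elements before it: 26, 13, 12, 15, 22, 29
Those larger than 5: 26, 13, 12, 15, 22, 29

6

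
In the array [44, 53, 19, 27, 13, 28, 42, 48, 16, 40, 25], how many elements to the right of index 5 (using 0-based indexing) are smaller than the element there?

2

The element at index 5 is 28.
Elements after it: 42, 48, 16, 40, 25
Those smaller than 28: 16, 25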